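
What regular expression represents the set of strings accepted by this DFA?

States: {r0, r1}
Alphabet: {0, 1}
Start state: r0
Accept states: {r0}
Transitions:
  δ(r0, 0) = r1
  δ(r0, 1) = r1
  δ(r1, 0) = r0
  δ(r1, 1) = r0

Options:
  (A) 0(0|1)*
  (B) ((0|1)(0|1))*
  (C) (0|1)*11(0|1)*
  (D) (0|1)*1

Check each option against the DFA on short strings; one disagreement eliminates an option:
  (A) 0(0|1)*: on ε the DFA stays in r0 and accepts (r0 ∈ Accept), but the regex does not match it → eliminate
  (B) ((0|1)(0|1))*: agrees with the DFA on every string of length ≤ 6
  (C) (0|1)*11(0|1)*: on ε the DFA stays in r0 and accepts (r0 ∈ Accept), but the regex does not match it → eliminate
  (D) (0|1)*1: on ε the DFA stays in r0 and accepts (r0 ∈ Accept), but the regex does not match it → eliminate
Only (B) is consistent with the DFA.
(B) ((0|1)(0|1))*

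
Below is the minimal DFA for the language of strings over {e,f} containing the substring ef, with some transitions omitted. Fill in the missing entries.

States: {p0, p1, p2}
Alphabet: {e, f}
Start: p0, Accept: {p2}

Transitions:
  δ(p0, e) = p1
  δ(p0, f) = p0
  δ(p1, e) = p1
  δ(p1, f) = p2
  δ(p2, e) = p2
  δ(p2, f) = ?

From the language and accept set, identify what each state tracks — p0: no e seen yet; p1: seen a e, waiting for f; p2: substring ef seen.
Each missing δ(q, a) is the state matching the new tracked value after reading a.
δ(p2, f) = p2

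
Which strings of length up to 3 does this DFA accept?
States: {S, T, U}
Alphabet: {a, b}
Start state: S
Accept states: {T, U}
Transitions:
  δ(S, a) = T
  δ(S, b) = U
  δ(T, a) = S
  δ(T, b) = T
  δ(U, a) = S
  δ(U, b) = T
a, b, ab, bb, aaa, aab, abb, baa, bab, bbb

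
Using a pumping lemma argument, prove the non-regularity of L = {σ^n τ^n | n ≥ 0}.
Assume L is regular with pumping length p. Idea: pumping the σ-block changes the count balance.
Choose s = σ^p τ^p (length 2p ≥ p). By the pumping lemma, s = xyz with |xy| ≤ p, |y| > 0. So y = σ^k for some k > 0 (since xy is entirely within the σ's). Pumping gives xy²z = σ^(p+k) τ^p, which is not in L since p+k ≠ p.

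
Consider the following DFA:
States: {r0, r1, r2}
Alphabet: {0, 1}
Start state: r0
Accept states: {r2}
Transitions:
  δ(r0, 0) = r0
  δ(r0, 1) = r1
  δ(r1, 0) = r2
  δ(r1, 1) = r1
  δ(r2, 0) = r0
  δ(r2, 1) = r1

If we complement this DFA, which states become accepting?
Complement accept states = All states \ Original accept states
= {r0, r1, r2} \ {r2}
{r0, r1}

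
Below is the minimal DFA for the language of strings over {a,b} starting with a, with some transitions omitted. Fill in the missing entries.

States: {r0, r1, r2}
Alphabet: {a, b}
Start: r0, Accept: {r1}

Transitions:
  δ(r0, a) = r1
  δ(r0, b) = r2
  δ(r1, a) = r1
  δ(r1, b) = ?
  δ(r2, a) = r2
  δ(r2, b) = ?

From the language and accept set, identify what each state tracks — r0: no input read; r1: started with a; r2: started with b (dead).
Each missing δ(q, a) is the state matching the new tracked value after reading a.
δ(r1, b) = r1; δ(r2, b) = r2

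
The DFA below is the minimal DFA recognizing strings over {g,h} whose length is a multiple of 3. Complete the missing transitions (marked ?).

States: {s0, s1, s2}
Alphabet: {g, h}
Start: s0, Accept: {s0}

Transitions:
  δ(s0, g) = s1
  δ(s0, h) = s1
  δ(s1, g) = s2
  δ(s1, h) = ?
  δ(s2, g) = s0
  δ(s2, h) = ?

From the language and accept set, identify what each state tracks — s0: length ≡ 0 (mod 3); s1: length ≡ 1 (mod 3); s2: length ≡ 2 (mod 3).
Each missing δ(q, a) is the state matching the new tracked value after reading a.
δ(s1, h) = s2; δ(s2, h) = s0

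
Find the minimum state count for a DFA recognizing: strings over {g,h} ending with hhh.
By Myhill–Nerode, count the distinguishable equivalence classes: 4 classes — one per longest suffix of the input that is a prefix of 'hhh' (lengths 0 through 3); only the length-3 class is accepting.
4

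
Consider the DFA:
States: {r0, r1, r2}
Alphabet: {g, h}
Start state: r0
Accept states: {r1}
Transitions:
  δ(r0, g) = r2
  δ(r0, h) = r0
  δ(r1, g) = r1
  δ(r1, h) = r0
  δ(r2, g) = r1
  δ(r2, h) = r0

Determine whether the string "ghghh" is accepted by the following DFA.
Processing string "ghghh":
  r0 --g--> r2
  r2 --h--> r0
  r0 --g--> r2
  r2 --h--> r0
  r0 --h--> r0
Final state: r0
Accept states: {r1}
No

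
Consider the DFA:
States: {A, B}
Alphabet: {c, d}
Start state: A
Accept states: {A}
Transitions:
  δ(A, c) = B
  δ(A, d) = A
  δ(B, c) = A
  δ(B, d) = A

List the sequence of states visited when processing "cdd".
read 'c': A → B
  read 'd': B → A
  read 'd': A → A
A -> B -> A -> A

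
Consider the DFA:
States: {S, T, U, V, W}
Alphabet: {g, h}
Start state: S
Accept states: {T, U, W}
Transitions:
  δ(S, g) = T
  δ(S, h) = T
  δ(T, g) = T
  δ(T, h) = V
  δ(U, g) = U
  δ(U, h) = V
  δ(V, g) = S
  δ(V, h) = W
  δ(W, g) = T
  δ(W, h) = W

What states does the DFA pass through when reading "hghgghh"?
read 'h': S → T
  read 'g': T → T
  read 'h': T → V
  read 'g': V → S
  read 'g': S → T
  read 'h': T → V
  read 'h': V → W
S -> T -> T -> V -> S -> T -> V -> W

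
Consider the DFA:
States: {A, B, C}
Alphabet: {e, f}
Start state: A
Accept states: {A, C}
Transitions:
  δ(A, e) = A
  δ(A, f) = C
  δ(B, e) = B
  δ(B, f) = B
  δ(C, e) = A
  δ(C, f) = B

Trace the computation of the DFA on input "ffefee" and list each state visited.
read 'f': A → C
  read 'f': C → B
  read 'e': B → B
  read 'f': B → B
  read 'e': B → B
  read 'e': B → B
A -> C -> B -> B -> B -> B -> B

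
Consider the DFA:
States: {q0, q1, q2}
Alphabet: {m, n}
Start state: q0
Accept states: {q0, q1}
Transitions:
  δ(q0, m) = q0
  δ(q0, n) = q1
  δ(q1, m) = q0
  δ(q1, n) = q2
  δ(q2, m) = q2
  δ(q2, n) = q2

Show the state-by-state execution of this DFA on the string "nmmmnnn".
read 'n': q0 → q1
  read 'm': q1 → q0
  read 'm': q0 → q0
  read 'm': q0 → q0
  read 'n': q0 → q1
  read 'n': q1 → q2
  read 'n': q2 → q2
q0 -> q1 -> q0 -> q0 -> q0 -> q1 -> q2 -> q2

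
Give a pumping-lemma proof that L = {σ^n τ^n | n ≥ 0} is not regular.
Assume L is regular with pumping length p. Idea: pumping the σ-block changes the count balance.
Choose s = σ^p τ^p (length 2p ≥ p). By the pumping lemma, s = xyz with |xy| ≤ p, |y| > 0. So y = σ^k for some k > 0 (since xy is entirely within the σ's). Pumping gives xy²z = σ^(p+k) τ^p, which is not in L since p+k ≠ p.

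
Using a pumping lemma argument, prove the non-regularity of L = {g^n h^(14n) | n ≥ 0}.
Assume L is regular with pumping length p. Idea: pumping the g-block breaks the 1:14 ratio.
Choose s = g^p h^(14p) (length 15p ≥ p). By the pumping lemma, s = xyz with |xy| ≤ p, |y| > 0, so y = g^k with k ≥ 1. Then xy²z = g^(p+k) h^(14p). For this to be in L we would need 14p = 14(p+k), i.e. 14k = 0, contradicting k ≥ 1. So xy²z ∉ L.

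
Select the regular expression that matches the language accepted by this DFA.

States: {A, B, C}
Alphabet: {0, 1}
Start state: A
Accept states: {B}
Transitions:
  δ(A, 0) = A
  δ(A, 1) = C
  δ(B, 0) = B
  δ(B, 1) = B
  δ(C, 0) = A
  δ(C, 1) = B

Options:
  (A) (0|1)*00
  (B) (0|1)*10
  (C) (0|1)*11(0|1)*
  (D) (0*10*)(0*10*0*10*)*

Check each option against the DFA on short strings; one disagreement eliminates an option:
  (A) (0|1)*00: on '00' the DFA goes A → A → A and rejects (A ∉ Accept), but the regex matches it → eliminate
  (B) (0|1)*10: on '10' the DFA goes A → C → A and rejects (A ∉ Accept), but the regex matches it → eliminate
  (C) (0|1)*11(0|1)*: agrees with the DFA on every string of length ≤ 6
  (D) (0*10*)(0*10*0*10*)*: on '1' the DFA goes A → C and rejects (C ∉ Accept), but the regex matches it → eliminate
Only (C) is consistent with the DFA.
(C) (0|1)*11(0|1)*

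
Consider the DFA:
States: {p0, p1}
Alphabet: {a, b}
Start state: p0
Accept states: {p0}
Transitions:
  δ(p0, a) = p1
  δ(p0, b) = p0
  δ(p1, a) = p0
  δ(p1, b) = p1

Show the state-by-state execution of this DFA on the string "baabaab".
read 'b': p0 → p0
  read 'a': p0 → p1
  read 'a': p1 → p0
  read 'b': p0 → p0
  read 'a': p0 → p1
  read 'a': p1 → p0
  read 'b': p0 → p0
p0 -> p0 -> p1 -> p0 -> p0 -> p1 -> p0 -> p0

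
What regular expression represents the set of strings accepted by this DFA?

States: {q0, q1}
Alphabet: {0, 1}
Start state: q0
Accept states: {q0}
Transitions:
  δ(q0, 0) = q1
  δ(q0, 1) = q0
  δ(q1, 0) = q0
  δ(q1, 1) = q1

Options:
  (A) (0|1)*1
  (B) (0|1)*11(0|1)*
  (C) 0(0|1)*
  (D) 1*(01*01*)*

Check each option against the DFA on short strings; one disagreement eliminates an option:
  (A) (0|1)*1: on ε the DFA stays in q0 and accepts (q0 ∈ Accept), but the regex does not match it → eliminate
  (B) (0|1)*11(0|1)*: on ε the DFA stays in q0 and accepts (q0 ∈ Accept), but the regex does not match it → eliminate
  (C) 0(0|1)*: on ε the DFA stays in q0 and accepts (q0 ∈ Accept), but the regex does not match it → eliminate
  (D) 1*(01*01*)*: agrees with the DFA on every string of length ≤ 6
Only (D) is consistent with the DFA.
(D) 1*(01*01*)*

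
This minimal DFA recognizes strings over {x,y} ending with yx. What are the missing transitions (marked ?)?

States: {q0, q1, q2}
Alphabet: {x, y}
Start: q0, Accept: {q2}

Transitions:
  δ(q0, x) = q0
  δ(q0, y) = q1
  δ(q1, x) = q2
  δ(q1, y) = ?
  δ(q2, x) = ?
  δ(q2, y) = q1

From the language and accept set, identify what each state tracks — q0: no suffix match; q1: one trailing y; q2: suffix is yx.
Each missing δ(q, a) is the state matching the new tracked value after reading a.
δ(q1, y) = q1; δ(q2, x) = q0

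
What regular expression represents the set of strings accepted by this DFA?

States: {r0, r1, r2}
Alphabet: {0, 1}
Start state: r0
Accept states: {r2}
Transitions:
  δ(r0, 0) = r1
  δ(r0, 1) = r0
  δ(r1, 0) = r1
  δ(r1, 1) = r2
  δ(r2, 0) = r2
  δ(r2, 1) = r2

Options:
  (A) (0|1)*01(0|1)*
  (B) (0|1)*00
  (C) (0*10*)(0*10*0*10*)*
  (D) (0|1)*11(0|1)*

Check each option against the DFA on short strings; one disagreement eliminates an option:
  (A) (0|1)*01(0|1)*: agrees with the DFA on every string of length ≤ 6
  (B) (0|1)*00: on '00' the DFA goes r0 → r1 → r1 and rejects (r1 ∉ Accept), but the regex matches it → eliminate
  (C) (0*10*)(0*10*0*10*)*: on '1' the DFA goes r0 → r0 and rejects (r0 ∉ Accept), but the regex matches it → eliminate
  (D) (0|1)*11(0|1)*: on '01' the DFA goes r0 → r1 → r2 and accepts (r2 ∈ Accept), but the regex does not match it → eliminate
Only (A) is consistent with the DFA.
(A) (0|1)*01(0|1)*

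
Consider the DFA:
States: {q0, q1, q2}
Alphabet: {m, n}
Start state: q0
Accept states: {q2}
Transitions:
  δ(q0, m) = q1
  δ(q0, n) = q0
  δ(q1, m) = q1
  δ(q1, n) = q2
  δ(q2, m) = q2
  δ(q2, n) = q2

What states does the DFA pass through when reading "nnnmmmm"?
read 'n': q0 → q0
  read 'n': q0 → q0
  read 'n': q0 → q0
  read 'm': q0 → q1
  read 'm': q1 → q1
  read 'm': q1 → q1
  read 'm': q1 → q1
q0 -> q0 -> q0 -> q0 -> q1 -> q1 -> q1 -> q1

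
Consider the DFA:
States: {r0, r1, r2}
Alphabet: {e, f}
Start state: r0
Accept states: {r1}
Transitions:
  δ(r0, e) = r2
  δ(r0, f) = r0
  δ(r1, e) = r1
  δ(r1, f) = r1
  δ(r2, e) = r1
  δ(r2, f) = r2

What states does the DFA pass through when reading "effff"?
read 'e': r0 → r2
  read 'f': r2 → r2
  read 'f': r2 → r2
  read 'f': r2 → r2
  read 'f': r2 → r2
r0 -> r2 -> r2 -> r2 -> r2 -> r2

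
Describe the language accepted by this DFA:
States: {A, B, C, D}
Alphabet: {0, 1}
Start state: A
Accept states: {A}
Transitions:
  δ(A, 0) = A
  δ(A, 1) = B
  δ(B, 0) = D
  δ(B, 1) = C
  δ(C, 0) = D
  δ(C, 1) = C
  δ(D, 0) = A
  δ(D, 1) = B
Testing a few strings:
  '1111' → reject
  '01' → reject
  '0' → accept
  '100' → accept
State roles: A=value ≡ 0 (mod 4); B=value ≡ 1 (mod 4); C=value ≡ 3 (mod 4); D=value ≡ 2 (mod 4)
All binary strings representing a multiple of 4 (read in base 2; leading zeros allowed and ε counts as 0)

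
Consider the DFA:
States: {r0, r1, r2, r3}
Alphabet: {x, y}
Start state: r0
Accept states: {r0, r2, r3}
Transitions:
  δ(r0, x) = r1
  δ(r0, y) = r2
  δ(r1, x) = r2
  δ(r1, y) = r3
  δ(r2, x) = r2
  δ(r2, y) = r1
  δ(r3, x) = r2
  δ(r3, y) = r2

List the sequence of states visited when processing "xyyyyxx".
read 'x': r0 → r1
  read 'y': r1 → r3
  read 'y': r3 → r2
  read 'y': r2 → r1
  read 'y': r1 → r3
  read 'x': r3 → r2
  read 'x': r2 → r2
r0 -> r1 -> r3 -> r2 -> r1 -> r3 -> r2 -> r2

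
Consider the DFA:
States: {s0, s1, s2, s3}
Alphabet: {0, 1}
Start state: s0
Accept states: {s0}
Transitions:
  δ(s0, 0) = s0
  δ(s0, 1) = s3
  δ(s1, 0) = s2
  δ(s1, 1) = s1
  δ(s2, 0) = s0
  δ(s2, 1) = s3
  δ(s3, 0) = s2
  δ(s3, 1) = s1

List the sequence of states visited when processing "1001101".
read '1': s0 → s3
  read '0': s3 → s2
  read '0': s2 → s0
  read '1': s0 → s3
  read '1': s3 → s1
  read '0': s1 → s2
  read '1': s2 → s3
s0 -> s3 -> s2 -> s0 -> s3 -> s1 -> s2 -> s3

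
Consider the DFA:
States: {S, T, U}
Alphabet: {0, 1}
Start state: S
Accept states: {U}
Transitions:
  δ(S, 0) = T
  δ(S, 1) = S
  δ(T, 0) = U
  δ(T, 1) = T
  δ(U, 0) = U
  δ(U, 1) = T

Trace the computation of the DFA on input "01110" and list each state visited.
read '0': S → T
  read '1': T → T
  read '1': T → T
  read '1': T → T
  read '0': T → U
S -> T -> T -> T -> T -> U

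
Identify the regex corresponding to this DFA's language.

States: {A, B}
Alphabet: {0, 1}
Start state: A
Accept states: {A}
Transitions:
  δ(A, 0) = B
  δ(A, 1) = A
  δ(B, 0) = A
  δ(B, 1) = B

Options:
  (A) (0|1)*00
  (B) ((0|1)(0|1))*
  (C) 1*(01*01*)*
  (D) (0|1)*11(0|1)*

Check each option against the DFA on short strings; one disagreement eliminates an option:
  (A) (0|1)*00: on ε the DFA stays in A and accepts (A ∈ Accept), but the regex does not match it → eliminate
  (B) ((0|1)(0|1))*: on '1' the DFA goes A → A and accepts (A ∈ Accept), but the regex does not match it → eliminate
  (C) 1*(01*01*)*: agrees with the DFA on every string of length ≤ 6
  (D) (0|1)*11(0|1)*: on ε the DFA stays in A and accepts (A ∈ Accept), but the regex does not match it → eliminate
Only (C) is consistent with the DFA.
(C) 1*(01*01*)*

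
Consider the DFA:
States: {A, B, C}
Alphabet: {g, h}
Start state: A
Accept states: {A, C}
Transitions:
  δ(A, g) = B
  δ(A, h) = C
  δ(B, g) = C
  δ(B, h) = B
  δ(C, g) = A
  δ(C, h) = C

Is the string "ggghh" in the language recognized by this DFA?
Processing string "ggghh":
  A --g--> B
  B --g--> C
  C --g--> A
  A --h--> C
  C --h--> C
Final state: C
Accept states: {A, C}
Yes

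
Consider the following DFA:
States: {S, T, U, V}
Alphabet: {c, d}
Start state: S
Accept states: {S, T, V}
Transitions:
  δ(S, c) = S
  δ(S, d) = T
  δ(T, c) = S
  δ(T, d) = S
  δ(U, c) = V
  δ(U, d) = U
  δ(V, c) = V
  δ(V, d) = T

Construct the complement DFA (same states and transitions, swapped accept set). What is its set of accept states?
Complement accept states = All states \ Original accept states
= {S, T, U, V} \ {S, T, V}
{U}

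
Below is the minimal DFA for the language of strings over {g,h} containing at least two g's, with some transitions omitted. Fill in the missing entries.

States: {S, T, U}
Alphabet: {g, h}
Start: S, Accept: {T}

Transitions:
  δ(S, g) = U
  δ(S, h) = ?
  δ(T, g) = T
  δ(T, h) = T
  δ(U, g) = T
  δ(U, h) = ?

From the language and accept set, identify what each state tracks — S: zero g's seen; T: ≥ two g's seen; U: one g seen.
Each missing δ(q, a) is the state matching the new tracked value after reading a.
δ(S, h) = S; δ(U, h) = U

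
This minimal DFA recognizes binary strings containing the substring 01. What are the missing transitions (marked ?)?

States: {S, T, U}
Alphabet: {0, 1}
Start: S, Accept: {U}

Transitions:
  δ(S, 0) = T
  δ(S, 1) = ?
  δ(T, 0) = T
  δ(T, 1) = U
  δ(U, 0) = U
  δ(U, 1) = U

From the language and accept set, identify what each state tracks — S: no 0 seen yet; T: seen a 0, waiting for 1; U: substring 01 seen.
Each missing δ(q, a) is the state matching the new tracked value after reading a.
δ(S, 1) = S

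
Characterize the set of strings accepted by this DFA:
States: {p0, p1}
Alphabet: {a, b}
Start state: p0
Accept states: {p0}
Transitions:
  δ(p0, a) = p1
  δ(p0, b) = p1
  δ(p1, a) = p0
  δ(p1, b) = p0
Testing a few strings:
  'b' → reject
  'a' → reject
  'aba' → reject
  'bab' → reject
State roles: p0=even length so far; p1=odd length so far
All strings over {a,b} of even length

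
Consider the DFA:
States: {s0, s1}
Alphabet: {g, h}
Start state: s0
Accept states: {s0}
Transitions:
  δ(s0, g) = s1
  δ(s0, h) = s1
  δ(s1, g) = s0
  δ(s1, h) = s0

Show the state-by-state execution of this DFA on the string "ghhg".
read 'g': s0 → s1
  read 'h': s1 → s0
  read 'h': s0 → s1
  read 'g': s1 → s0
s0 -> s1 -> s0 -> s1 -> s0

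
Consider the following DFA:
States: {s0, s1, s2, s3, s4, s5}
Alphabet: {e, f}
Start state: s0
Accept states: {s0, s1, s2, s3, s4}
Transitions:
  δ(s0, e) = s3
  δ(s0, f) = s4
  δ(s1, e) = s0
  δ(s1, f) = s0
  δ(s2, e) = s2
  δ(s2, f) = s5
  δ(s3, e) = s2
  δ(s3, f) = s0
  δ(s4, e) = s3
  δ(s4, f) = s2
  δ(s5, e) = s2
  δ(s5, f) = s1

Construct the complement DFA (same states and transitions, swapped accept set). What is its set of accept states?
Complement accept states = All states \ Original accept states
= {s0, s1, s2, s3, s4, s5} \ {s0, s1, s2, s3, s4}
{s5}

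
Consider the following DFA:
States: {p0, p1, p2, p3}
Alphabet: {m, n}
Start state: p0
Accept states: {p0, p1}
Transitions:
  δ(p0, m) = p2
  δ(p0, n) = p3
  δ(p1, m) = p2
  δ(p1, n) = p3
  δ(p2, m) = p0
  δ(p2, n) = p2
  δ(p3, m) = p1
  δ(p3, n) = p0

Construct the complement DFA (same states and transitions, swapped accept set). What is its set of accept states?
Complement accept states = All states \ Original accept states
= {p0, p1, p2, p3} \ {p0, p1}
{p2, p3}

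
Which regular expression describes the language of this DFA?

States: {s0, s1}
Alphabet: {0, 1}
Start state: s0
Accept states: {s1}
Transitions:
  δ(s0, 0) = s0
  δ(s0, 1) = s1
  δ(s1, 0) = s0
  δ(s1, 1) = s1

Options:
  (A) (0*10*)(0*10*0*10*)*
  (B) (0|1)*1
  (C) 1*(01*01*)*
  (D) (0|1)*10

Check each option against the DFA on short strings; one disagreement eliminates an option:
  (A) (0*10*)(0*10*0*10*)*: on '10' the DFA goes s0 → s1 → s0 and rejects (s0 ∉ Accept), but the regex matches it → eliminate
  (B) (0|1)*1: agrees with the DFA on every string of length ≤ 6
  (C) 1*(01*01*)*: on ε the DFA stays in s0 and rejects (s0 ∉ Accept), but the regex matches it → eliminate
  (D) (0|1)*10: on '1' the DFA goes s0 → s1 and accepts (s1 ∈ Accept), but the regex does not match it → eliminate
Only (B) is consistent with the DFA.
(B) (0|1)*1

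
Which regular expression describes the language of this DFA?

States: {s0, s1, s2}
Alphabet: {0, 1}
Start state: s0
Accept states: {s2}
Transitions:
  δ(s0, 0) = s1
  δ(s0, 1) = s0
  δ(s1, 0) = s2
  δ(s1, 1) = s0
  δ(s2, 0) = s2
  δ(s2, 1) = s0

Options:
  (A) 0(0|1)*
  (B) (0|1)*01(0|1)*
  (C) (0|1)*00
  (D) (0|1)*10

Check each option against the DFA on short strings; one disagreement eliminates an option:
  (A) 0(0|1)*: on '0' the DFA goes s0 → s1 and rejects (s1 ∉ Accept), but the regex matches it → eliminate
  (B) (0|1)*01(0|1)*: on '00' the DFA goes s0 → s1 → s2 and accepts (s2 ∈ Accept), but the regex does not match it → eliminate
  (C) (0|1)*00: agrees with the DFA on every string of length ≤ 6
  (D) (0|1)*10: on '00' the DFA goes s0 → s1 → s2 and accepts (s2 ∈ Accept), but the regex does not match it → eliminate
Only (C) is consistent with the DFA.
(C) (0|1)*00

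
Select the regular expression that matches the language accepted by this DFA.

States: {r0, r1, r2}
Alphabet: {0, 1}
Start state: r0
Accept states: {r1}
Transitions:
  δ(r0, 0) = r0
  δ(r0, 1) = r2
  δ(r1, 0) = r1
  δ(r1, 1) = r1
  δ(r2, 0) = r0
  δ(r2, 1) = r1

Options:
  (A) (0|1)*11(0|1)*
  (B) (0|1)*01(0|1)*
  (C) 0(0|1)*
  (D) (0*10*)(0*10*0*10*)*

Check each option against the DFA on short strings; one disagreement eliminates an option:
  (A) (0|1)*11(0|1)*: agrees with the DFA on every string of length ≤ 6
  (B) (0|1)*01(0|1)*: on '01' the DFA goes r0 → r0 → r2 and rejects (r2 ∉ Accept), but the regex matches it → eliminate
  (C) 0(0|1)*: on '0' the DFA goes r0 → r0 and rejects (r0 ∉ Accept), but the regex matches it → eliminate
  (D) (0*10*)(0*10*0*10*)*: on '1' the DFA goes r0 → r2 and rejects (r2 ∉ Accept), but the regex matches it → eliminate
Only (A) is consistent with the DFA.
(A) (0|1)*11(0|1)*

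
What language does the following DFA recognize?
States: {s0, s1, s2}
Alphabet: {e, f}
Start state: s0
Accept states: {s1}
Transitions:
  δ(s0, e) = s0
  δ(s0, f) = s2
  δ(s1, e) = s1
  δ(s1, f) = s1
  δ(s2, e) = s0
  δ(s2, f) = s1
Testing a few strings:
  'ee' → reject
  'ff' → accept
  'efff' → accept
  'f' → reject
State roles: s0=no progress toward ff; s1=substring ff seen; s2=one trailing f
All strings over {e,f} containing the substring ff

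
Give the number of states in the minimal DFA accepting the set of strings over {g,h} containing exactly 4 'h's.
By Myhill–Nerode, count the distinguishable equivalence classes: 6 classes — having seen 0, 1, …, 4, or >4 copies of 'h'; the count-4 class is the only accepting one and >4 is dead.
6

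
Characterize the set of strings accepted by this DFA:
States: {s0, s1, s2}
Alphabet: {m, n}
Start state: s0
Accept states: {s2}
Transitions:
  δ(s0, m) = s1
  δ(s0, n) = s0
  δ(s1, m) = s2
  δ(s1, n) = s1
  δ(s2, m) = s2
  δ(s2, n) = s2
Testing a few strings:
  'nmm' → accept
  'nn' → reject
  'mnm' → accept
  'm' → reject
State roles: s0=zero m's seen; s1=one m seen; s2=≥ two m's seen
All strings over {m,n} containing at least two m's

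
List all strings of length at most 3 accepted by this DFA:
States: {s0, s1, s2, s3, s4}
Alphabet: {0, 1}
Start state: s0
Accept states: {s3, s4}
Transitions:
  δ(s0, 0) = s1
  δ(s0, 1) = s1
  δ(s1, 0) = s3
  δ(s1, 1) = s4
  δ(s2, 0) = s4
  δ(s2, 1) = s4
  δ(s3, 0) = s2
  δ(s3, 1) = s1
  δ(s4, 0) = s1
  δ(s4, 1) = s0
00, 01, 10, 11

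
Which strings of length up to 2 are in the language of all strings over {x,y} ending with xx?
xx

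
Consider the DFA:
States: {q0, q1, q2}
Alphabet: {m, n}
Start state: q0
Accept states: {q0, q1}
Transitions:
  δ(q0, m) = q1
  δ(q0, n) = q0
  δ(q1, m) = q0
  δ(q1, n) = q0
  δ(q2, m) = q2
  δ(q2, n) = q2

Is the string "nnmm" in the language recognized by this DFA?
Processing string "nnmm":
  q0 --n--> q0
  q0 --n--> q0
  q0 --m--> q1
  q1 --m--> q0
Final state: q0
Accept states: {q0, q1}
Yes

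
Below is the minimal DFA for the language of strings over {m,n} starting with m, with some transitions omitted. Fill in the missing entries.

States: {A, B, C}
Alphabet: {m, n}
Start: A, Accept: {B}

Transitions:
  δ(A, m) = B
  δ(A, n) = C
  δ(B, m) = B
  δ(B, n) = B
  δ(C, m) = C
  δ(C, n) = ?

From the language and accept set, identify what each state tracks — A: no input read; B: started with m; C: started with n (dead).
Each missing δ(q, a) is the state matching the new tracked value after reading a.
δ(C, n) = C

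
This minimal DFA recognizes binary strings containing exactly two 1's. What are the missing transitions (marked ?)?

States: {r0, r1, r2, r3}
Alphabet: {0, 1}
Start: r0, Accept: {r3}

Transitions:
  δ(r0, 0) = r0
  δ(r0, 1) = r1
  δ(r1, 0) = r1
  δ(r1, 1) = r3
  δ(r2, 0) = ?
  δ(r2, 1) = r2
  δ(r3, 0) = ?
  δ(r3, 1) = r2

From the language and accept set, identify what each state tracks — r0: zero 1's; r1: one 1; r2: ≥ three 1's (dead); r3: two 1's.
Each missing δ(q, a) is the state matching the new tracked value after reading a.
δ(r2, 0) = r2; δ(r3, 0) = r3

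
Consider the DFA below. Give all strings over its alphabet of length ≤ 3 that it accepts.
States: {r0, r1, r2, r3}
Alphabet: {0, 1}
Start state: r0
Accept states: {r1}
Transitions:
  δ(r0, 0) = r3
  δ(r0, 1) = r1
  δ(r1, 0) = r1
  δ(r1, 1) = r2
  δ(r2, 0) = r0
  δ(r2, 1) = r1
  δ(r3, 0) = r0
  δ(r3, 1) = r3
1, 10, 001, 100, 111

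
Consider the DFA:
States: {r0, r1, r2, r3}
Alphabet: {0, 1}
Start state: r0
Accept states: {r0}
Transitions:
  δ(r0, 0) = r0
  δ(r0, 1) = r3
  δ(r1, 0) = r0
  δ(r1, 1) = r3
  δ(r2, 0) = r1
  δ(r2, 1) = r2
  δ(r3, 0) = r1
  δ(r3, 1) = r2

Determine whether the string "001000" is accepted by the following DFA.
Processing string "001000":
  r0 --0--> r0
  r0 --0--> r0
  r0 --1--> r3
  r3 --0--> r1
  r1 --0--> r0
  r0 --0--> r0
Final state: r0
Accept states: {r0}
Yes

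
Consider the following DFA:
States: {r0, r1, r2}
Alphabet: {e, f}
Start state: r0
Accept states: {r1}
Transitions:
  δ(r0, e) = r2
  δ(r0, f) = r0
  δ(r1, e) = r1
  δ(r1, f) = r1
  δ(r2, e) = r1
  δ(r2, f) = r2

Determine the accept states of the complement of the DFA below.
Complement accept states = All states \ Original accept states
= {r0, r1, r2} \ {r1}
{r0, r2}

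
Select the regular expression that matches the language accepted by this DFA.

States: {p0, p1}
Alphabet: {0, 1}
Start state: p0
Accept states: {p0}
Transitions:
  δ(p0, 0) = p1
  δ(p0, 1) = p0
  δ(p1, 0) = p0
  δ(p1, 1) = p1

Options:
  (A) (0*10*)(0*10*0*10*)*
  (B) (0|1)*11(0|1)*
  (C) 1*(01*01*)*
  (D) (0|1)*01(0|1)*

Check each option against the DFA on short strings; one disagreement eliminates an option:
  (A) (0*10*)(0*10*0*10*)*: on ε the DFA stays in p0 and accepts (p0 ∈ Accept), but the regex does not match it → eliminate
  (B) (0|1)*11(0|1)*: on ε the DFA stays in p0 and accepts (p0 ∈ Accept), but the regex does not match it → eliminate
  (C) 1*(01*01*)*: agrees with the DFA on every string of length ≤ 6
  (D) (0|1)*01(0|1)*: on ε the DFA stays in p0 and accepts (p0 ∈ Accept), but the regex does not match it → eliminate
Only (C) is consistent with the DFA.
(C) 1*(01*01*)*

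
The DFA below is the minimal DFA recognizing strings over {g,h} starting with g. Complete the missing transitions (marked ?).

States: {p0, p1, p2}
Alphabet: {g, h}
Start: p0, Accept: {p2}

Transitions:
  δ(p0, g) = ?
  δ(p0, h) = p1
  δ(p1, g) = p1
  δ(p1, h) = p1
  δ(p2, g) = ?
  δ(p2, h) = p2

From the language and accept set, identify what each state tracks — p0: no input read; p1: started with h (dead); p2: started with g.
Each missing δ(q, a) is the state matching the new tracked value after reading a.
δ(p0, g) = p2; δ(p2, g) = p2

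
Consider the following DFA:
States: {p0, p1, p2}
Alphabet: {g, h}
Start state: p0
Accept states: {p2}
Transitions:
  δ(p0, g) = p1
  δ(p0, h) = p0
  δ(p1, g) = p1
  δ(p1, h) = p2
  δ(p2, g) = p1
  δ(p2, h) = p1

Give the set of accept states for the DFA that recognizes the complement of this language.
Complement accept states = All states \ Original accept states
= {p0, p1, p2} \ {p2}
{p0, p1}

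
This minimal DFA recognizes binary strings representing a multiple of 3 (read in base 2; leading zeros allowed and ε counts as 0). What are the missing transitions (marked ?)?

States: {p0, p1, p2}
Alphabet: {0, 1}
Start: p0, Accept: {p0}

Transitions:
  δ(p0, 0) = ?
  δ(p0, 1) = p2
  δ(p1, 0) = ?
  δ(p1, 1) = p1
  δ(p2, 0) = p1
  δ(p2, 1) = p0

From the language and accept set, identify what each state tracks — p0: value ≡ 0 (mod 3); p1: value ≡ 2 (mod 3); p2: value ≡ 1 (mod 3).
Each missing δ(q, a) is the state matching the new tracked value after reading a.
δ(p0, 0) = p0; δ(p1, 0) = p2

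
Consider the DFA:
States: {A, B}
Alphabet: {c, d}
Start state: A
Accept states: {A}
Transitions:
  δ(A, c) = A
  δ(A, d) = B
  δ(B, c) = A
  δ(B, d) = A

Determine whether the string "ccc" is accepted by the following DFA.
Processing string "ccc":
  A --c--> A
  A --c--> A
  A --c--> A
Final state: A
Accept states: {A}
Yes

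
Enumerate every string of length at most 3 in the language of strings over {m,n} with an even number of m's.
ε, n, mm, nn, mmn, mnm, nmm, nnn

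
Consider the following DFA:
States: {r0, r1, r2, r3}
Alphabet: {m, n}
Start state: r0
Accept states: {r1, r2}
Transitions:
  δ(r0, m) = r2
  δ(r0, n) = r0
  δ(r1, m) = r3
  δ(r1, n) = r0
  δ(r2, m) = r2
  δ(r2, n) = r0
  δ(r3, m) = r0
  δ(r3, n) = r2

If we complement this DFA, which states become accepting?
Complement accept states = All states \ Original accept states
= {r0, r1, r2, r3} \ {r1, r2}
{r0, r3}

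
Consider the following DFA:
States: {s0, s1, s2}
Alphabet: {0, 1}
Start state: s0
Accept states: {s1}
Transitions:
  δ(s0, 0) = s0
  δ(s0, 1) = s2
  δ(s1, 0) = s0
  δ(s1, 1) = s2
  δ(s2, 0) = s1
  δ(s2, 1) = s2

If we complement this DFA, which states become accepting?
Complement accept states = All states \ Original accept states
= {s0, s1, s2} \ {s1}
{s0, s2}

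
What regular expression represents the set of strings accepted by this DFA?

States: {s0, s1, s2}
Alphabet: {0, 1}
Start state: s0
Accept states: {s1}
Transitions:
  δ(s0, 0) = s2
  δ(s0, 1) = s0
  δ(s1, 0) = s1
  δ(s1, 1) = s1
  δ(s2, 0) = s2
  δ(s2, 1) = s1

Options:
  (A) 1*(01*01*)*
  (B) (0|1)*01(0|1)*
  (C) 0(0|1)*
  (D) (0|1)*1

Check each option against the DFA on short strings; one disagreement eliminates an option:
  (A) 1*(01*01*)*: on ε the DFA stays in s0 and rejects (s0 ∉ Accept), but the regex matches it → eliminate
  (B) (0|1)*01(0|1)*: agrees with the DFA on every string of length ≤ 6
  (C) 0(0|1)*: on '0' the DFA goes s0 → s2 and rejects (s2 ∉ Accept), but the regex matches it → eliminate
  (D) (0|1)*1: on '1' the DFA goes s0 → s0 and rejects (s0 ∉ Accept), but the regex matches it → eliminate
Only (B) is consistent with the DFA.
(B) (0|1)*01(0|1)*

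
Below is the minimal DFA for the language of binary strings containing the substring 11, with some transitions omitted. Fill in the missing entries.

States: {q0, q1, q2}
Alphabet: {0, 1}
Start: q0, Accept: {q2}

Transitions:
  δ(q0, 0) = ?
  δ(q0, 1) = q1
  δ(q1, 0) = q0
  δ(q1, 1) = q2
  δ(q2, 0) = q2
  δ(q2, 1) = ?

From the language and accept set, identify what each state tracks — q0: no progress toward 11; q1: one trailing 1; q2: substring 11 seen.
Each missing δ(q, a) is the state matching the new tracked value after reading a.
δ(q0, 0) = q0; δ(q2, 1) = q2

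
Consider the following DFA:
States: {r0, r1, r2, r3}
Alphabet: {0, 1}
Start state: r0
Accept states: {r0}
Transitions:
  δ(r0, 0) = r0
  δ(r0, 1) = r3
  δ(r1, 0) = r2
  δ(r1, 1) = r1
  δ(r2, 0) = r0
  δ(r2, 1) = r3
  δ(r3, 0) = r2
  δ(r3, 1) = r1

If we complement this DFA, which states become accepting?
Complement accept states = All states \ Original accept states
= {r0, r1, r2, r3} \ {r0}
{r1, r2, r3}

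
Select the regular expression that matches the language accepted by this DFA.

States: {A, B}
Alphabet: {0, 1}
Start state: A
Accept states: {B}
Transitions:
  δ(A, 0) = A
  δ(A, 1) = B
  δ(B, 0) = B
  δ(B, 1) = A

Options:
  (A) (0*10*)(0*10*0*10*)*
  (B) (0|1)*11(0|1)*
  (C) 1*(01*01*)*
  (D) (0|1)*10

Check each option against the DFA on short strings; one disagreement eliminates an option:
  (A) (0*10*)(0*10*0*10*)*: agrees with the DFA on every string of length ≤ 6
  (B) (0|1)*11(0|1)*: on '1' the DFA goes A → B and accepts (B ∈ Accept), but the regex does not match it → eliminate
  (C) 1*(01*01*)*: on ε the DFA stays in A and rejects (A ∉ Accept), but the regex matches it → eliminate
  (D) (0|1)*10: on '1' the DFA goes A → B and accepts (B ∈ Accept), but the regex does not match it → eliminate
Only (A) is consistent with the DFA.
(A) (0*10*)(0*10*0*10*)*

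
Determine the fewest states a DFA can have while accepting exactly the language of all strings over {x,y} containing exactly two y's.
By Myhill–Nerode, count the distinguishable equivalence classes: four classes — 0, 1, 2, or ≥3 y's seen.
4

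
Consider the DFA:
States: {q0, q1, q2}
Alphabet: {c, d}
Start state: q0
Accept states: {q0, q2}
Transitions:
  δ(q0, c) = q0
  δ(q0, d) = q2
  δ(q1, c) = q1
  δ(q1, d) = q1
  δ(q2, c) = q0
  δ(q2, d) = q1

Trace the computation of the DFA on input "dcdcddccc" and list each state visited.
read 'd': q0 → q2
  read 'c': q2 → q0
  read 'd': q0 → q2
  read 'c': q2 → q0
  read 'd': q0 → q2
  read 'd': q2 → q1
  read 'c': q1 → q1
  read 'c': q1 → q1
  read 'c': q1 → q1
q0 -> q2 -> q0 -> q2 -> q0 -> q2 -> q1 -> q1 -> q1 -> q1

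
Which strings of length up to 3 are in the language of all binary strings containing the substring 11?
11, 011, 110, 111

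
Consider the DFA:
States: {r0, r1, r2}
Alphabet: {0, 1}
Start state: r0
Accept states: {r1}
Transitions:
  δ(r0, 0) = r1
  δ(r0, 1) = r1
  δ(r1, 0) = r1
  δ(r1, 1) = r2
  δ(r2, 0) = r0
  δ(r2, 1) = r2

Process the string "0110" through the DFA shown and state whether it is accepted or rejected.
Processing string "0110":
  r0 --0--> r1
  r1 --1--> r2
  r2 --1--> r2
  r2 --0--> r0
Final state: r0
Accept states: {r1}
No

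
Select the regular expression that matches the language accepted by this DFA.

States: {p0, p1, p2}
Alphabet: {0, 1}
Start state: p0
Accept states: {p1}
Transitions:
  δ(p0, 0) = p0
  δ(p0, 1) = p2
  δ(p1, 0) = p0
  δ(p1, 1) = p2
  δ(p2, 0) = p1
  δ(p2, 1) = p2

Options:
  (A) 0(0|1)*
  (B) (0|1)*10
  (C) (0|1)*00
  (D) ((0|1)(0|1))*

Check each option against the DFA on short strings; one disagreement eliminates an option:
  (A) 0(0|1)*: on '0' the DFA goes p0 → p0 and rejects (p0 ∉ Accept), but the regex matches it → eliminate
  (B) (0|1)*10: agrees with the DFA on every string of length ≤ 6
  (C) (0|1)*00: on '00' the DFA goes p0 → p0 → p0 and rejects (p0 ∉ Accept), but the regex matches it → eliminate
  (D) ((0|1)(0|1))*: on ε the DFA stays in p0 and rejects (p0 ∉ Accept), but the regex matches it → eliminate
Only (B) is consistent with the DFA.
(B) (0|1)*10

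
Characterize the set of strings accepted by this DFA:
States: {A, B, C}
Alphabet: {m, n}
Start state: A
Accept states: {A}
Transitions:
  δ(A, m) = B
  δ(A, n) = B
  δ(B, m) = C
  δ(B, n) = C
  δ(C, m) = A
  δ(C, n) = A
Testing a few strings:
  'nm' → reject
  'nn' → reject
  'mn' → reject
  'm' → reject
State roles: A=length ≡ 0 (mod 3); B=length ≡ 1 (mod 3); C=length ≡ 2 (mod 3)
All strings over {m,n} whose length is a multiple of 3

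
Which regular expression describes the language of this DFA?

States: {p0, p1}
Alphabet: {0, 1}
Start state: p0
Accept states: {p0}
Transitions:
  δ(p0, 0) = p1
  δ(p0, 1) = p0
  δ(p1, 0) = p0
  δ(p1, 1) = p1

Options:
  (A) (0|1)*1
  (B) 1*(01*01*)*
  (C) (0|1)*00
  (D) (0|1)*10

Check each option against the DFA on short strings; one disagreement eliminates an option:
  (A) (0|1)*1: on ε the DFA stays in p0 and accepts (p0 ∈ Accept), but the regex does not match it → eliminate
  (B) 1*(01*01*)*: agrees with the DFA on every string of length ≤ 6
  (C) (0|1)*00: on ε the DFA stays in p0 and accepts (p0 ∈ Accept), but the regex does not match it → eliminate
  (D) (0|1)*10: on ε the DFA stays in p0 and accepts (p0 ∈ Accept), but the regex does not match it → eliminate
Only (B) is consistent with the DFA.
(B) 1*(01*01*)*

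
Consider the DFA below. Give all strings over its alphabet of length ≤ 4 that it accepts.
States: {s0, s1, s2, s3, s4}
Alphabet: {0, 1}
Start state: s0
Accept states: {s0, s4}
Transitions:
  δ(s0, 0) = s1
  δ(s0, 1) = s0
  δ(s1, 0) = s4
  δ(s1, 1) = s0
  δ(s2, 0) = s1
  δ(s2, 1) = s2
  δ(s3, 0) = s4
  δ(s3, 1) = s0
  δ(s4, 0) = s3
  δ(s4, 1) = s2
ε, 1, 00, 01, 11, 011, 100, 101, 111, 0000, 0001, 0100, 0101, 0111, 1011, 1100, 1101, 1111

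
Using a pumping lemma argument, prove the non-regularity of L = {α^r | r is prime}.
Assume L is regular with pumping length p. Idea: pumping by a suitable count produces a composite length.
Let q be a prime with q ≥ p and choose s = α^q ∈ L. By the pumping lemma, s = xyz with |xy| ≤ p, |y| = k ≥ 1. Take i = q+1: |xy^(q+1)z| = q + q·k = q(1+k). Since q ≥ 2 and 1+k ≥ 2, q(1+k) is composite, so xy^(q+1)z ∉ L.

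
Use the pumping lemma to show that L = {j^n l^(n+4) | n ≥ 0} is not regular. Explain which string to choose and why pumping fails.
Assume L is regular with pumping length p. Idea: pumping the j-block breaks the fixed offset of 4.
Choose s = j^p l^(p+4) ∈ L. By the pumping lemma, s = xyz with |xy| ≤ p, |y| > 0, so y = j^k with k ≥ 1. Then xy²z = j^(p+k) l^(p+4). For this to be in L we would need p+4 = (p+k)+4, i.e. k = 0, contradicting k ≥ 1. So xy²z ∉ L.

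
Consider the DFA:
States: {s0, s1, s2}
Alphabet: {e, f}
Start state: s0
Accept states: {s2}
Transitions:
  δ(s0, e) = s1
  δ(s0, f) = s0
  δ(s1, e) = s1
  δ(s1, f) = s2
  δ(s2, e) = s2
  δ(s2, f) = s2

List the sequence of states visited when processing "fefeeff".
read 'f': s0 → s0
  read 'e': s0 → s1
  read 'f': s1 → s2
  read 'e': s2 → s2
  read 'e': s2 → s2
  read 'f': s2 → s2
  read 'f': s2 → s2
s0 -> s0 -> s1 -> s2 -> s2 -> s2 -> s2 -> s2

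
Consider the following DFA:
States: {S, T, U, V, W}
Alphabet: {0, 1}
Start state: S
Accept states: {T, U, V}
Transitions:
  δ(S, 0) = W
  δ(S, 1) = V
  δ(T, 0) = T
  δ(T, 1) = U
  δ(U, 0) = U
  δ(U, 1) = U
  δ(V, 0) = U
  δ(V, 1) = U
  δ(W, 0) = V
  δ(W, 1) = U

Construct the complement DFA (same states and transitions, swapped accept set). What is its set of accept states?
Complement accept states = All states \ Original accept states
= {S, T, U, V, W} \ {T, U, V}
{S, W}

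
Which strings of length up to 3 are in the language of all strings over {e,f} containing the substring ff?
ff, eff, ffe, fff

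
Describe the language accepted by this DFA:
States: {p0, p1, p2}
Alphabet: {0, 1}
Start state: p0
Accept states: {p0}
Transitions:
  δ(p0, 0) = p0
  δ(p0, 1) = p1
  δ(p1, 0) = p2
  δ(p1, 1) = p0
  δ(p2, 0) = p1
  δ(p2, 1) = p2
Testing a few strings:
  '1100' → accept
  '1011' → reject
  '10' → reject
  '0011' → accept
State roles: p0=value ≡ 0 (mod 3); p1=value ≡ 1 (mod 3); p2=value ≡ 2 (mod 3)
All binary strings representing a multiple of 3 (read in base 2; leading zeros allowed and ε counts as 0)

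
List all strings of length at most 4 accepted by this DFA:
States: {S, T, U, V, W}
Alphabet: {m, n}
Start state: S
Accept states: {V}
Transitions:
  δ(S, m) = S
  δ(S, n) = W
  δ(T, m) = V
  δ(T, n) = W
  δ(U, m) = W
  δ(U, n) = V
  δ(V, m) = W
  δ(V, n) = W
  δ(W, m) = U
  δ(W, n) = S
nmn, mnmn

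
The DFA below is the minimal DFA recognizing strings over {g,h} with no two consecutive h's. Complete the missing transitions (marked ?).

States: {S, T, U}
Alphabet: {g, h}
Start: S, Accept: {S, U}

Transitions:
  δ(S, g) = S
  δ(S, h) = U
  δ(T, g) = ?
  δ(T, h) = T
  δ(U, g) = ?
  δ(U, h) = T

From the language and accept set, identify what each state tracks — S: last symbol not h (ok); T: saw hh (dead); U: last symbol h (ok).
Each missing δ(q, a) is the state matching the new tracked value after reading a.
δ(T, g) = T; δ(U, g) = S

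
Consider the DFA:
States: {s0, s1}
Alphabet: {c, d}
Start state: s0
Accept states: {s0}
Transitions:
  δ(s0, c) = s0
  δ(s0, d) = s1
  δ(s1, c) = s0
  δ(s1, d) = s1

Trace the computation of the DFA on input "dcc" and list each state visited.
read 'd': s0 → s1
  read 'c': s1 → s0
  read 'c': s0 → s0
s0 -> s1 -> s0 -> s0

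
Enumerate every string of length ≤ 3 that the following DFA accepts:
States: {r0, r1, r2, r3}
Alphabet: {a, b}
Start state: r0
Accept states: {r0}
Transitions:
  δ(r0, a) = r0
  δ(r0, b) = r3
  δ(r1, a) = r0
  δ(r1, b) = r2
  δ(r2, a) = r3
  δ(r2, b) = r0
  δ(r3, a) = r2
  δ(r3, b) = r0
ε, a, aa, bb, aaa, abb, bab, bba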